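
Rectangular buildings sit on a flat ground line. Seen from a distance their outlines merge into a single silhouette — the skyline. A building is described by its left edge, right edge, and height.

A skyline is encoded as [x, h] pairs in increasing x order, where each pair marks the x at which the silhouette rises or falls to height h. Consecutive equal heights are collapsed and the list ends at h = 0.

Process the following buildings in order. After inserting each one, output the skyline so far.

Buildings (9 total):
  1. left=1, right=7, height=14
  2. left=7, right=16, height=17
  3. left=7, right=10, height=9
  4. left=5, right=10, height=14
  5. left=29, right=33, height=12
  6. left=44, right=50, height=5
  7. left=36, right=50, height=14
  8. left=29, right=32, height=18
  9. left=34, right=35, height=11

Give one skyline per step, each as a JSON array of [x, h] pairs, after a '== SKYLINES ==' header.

== SKYLINES ==
[[1,14],[7,0]]
[[1,14],[7,17],[16,0]]
[[1,14],[7,17],[16,0]]
[[1,14],[7,17],[16,0]]
[[1,14],[7,17],[16,0],[29,12],[33,0]]
[[1,14],[7,17],[16,0],[29,12],[33,0],[44,5],[50,0]]
[[1,14],[7,17],[16,0],[29,12],[33,0],[36,14],[50,0]]
[[1,14],[7,17],[16,0],[29,18],[32,12],[33,0],[36,14],[50,0]]
[[1,14],[7,17],[16,0],[29,18],[32,12],[33,0],[34,11],[35,0],[36,14],[50,0]]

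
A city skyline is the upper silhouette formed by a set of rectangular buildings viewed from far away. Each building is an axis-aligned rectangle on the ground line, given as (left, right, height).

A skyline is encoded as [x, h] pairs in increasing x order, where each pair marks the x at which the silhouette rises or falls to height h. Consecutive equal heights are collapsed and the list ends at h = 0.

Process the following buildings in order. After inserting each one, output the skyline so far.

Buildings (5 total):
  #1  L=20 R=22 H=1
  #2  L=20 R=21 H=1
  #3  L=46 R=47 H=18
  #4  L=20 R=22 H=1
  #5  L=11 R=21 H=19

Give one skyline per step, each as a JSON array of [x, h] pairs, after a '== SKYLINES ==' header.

== SKYLINES ==
[[20,1],[22,0]]
[[20,1],[22,0]]
[[20,1],[22,0],[46,18],[47,0]]
[[20,1],[22,0],[46,18],[47,0]]
[[11,19],[21,1],[22,0],[46,18],[47,0]]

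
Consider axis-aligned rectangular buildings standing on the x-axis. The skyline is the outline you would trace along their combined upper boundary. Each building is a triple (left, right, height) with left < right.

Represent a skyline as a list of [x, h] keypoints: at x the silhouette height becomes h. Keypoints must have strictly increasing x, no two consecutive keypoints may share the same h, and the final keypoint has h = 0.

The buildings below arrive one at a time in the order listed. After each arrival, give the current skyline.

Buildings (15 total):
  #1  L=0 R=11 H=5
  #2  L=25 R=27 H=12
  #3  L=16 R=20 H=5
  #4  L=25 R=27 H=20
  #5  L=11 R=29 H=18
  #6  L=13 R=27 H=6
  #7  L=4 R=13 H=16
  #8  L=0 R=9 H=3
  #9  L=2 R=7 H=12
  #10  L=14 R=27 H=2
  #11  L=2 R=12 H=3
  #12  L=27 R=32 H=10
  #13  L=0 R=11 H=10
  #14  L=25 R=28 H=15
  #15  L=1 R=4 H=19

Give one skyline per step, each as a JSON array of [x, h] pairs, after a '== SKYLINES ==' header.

== SKYLINES ==
[[0,5],[11,0]]
[[0,5],[11,0],[25,12],[27,0]]
[[0,5],[11,0],[16,5],[20,0],[25,12],[27,0]]
[[0,5],[11,0],[16,5],[20,0],[25,20],[27,0]]
[[0,5],[11,18],[25,20],[27,18],[29,0]]
[[0,5],[11,18],[25,20],[27,18],[29,0]]
[[0,5],[4,16],[11,18],[25,20],[27,18],[29,0]]
[[0,5],[4,16],[11,18],[25,20],[27,18],[29,0]]
[[0,5],[2,12],[4,16],[11,18],[25,20],[27,18],[29,0]]
[[0,5],[2,12],[4,16],[11,18],[25,20],[27,18],[29,0]]
[[0,5],[2,12],[4,16],[11,18],[25,20],[27,18],[29,0]]
[[0,5],[2,12],[4,16],[11,18],[25,20],[27,18],[29,10],[32,0]]
[[0,10],[2,12],[4,16],[11,18],[25,20],[27,18],[29,10],[32,0]]
[[0,10],[2,12],[4,16],[11,18],[25,20],[27,18],[29,10],[32,0]]
[[0,10],[1,19],[4,16],[11,18],[25,20],[27,18],[29,10],[32,0]]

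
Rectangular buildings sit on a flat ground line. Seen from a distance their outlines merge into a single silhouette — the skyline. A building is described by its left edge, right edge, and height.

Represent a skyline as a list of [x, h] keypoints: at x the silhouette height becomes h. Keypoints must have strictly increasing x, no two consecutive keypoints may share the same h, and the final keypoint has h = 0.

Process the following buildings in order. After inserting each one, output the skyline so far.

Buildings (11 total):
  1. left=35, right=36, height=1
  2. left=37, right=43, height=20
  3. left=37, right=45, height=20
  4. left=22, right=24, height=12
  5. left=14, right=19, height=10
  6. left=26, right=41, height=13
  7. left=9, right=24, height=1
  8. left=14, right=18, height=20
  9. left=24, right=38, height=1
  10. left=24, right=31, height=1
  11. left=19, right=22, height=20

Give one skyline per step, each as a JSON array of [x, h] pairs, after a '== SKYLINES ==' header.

== SKYLINES ==
[[35,1],[36,0]]
[[35,1],[36,0],[37,20],[43,0]]
[[35,1],[36,0],[37,20],[45,0]]
[[22,12],[24,0],[35,1],[36,0],[37,20],[45,0]]
[[14,10],[19,0],[22,12],[24,0],[35,1],[36,0],[37,20],[45,0]]
[[14,10],[19,0],[22,12],[24,0],[26,13],[37,20],[45,0]]
[[9,1],[14,10],[19,1],[22,12],[24,0],[26,13],[37,20],[45,0]]
[[9,1],[14,20],[18,10],[19,1],[22,12],[24,0],[26,13],[37,20],[45,0]]
[[9,1],[14,20],[18,10],[19,1],[22,12],[24,1],[26,13],[37,20],[45,0]]
[[9,1],[14,20],[18,10],[19,1],[22,12],[24,1],[26,13],[37,20],[45,0]]
[[9,1],[14,20],[18,10],[19,20],[22,12],[24,1],[26,13],[37,20],[45,0]]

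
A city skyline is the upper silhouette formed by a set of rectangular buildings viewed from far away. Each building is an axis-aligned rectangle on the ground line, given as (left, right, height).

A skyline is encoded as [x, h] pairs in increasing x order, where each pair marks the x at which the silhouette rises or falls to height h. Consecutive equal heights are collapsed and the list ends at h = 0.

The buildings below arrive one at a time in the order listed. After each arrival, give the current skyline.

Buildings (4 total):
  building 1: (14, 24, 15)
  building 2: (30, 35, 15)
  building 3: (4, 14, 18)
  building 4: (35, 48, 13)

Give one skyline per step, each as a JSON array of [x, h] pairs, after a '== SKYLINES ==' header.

== SKYLINES ==
[[14,15],[24,0]]
[[14,15],[24,0],[30,15],[35,0]]
[[4,18],[14,15],[24,0],[30,15],[35,0]]
[[4,18],[14,15],[24,0],[30,15],[35,13],[48,0]]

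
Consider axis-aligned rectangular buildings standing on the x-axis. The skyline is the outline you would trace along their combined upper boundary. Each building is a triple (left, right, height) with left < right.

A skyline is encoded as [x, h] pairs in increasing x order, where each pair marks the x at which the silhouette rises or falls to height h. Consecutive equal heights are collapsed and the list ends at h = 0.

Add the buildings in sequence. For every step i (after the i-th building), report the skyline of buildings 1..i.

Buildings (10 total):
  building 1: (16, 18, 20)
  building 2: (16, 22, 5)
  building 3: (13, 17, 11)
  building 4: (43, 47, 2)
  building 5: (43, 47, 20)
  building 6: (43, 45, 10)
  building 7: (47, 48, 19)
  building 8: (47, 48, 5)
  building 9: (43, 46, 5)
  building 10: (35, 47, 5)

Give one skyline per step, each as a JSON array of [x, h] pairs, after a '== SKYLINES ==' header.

== SKYLINES ==
[[16,20],[18,0]]
[[16,20],[18,5],[22,0]]
[[13,11],[16,20],[18,5],[22,0]]
[[13,11],[16,20],[18,5],[22,0],[43,2],[47,0]]
[[13,11],[16,20],[18,5],[22,0],[43,20],[47,0]]
[[13,11],[16,20],[18,5],[22,0],[43,20],[47,0]]
[[13,11],[16,20],[18,5],[22,0],[43,20],[47,19],[48,0]]
[[13,11],[16,20],[18,5],[22,0],[43,20],[47,19],[48,0]]
[[13,11],[16,20],[18,5],[22,0],[43,20],[47,19],[48,0]]
[[13,11],[16,20],[18,5],[22,0],[35,5],[43,20],[47,19],[48,0]]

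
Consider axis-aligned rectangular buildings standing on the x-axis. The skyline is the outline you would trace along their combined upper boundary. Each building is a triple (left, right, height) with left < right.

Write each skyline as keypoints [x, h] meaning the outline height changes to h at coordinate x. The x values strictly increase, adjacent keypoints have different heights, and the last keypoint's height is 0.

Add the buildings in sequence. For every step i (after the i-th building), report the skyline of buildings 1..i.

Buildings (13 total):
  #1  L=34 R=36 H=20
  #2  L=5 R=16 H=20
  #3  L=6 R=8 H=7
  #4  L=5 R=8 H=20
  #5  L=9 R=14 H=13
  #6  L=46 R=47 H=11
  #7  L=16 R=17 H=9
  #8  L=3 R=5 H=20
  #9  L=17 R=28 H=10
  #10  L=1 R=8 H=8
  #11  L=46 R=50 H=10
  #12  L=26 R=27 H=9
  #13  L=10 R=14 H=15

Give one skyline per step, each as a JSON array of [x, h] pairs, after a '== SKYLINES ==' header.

== SKYLINES ==
[[34,20],[36,0]]
[[5,20],[16,0],[34,20],[36,0]]
[[5,20],[16,0],[34,20],[36,0]]
[[5,20],[16,0],[34,20],[36,0]]
[[5,20],[16,0],[34,20],[36,0]]
[[5,20],[16,0],[34,20],[36,0],[46,11],[47,0]]
[[5,20],[16,9],[17,0],[34,20],[36,0],[46,11],[47,0]]
[[3,20],[16,9],[17,0],[34,20],[36,0],[46,11],[47,0]]
[[3,20],[16,9],[17,10],[28,0],[34,20],[36,0],[46,11],[47,0]]
[[1,8],[3,20],[16,9],[17,10],[28,0],[34,20],[36,0],[46,11],[47,0]]
[[1,8],[3,20],[16,9],[17,10],[28,0],[34,20],[36,0],[46,11],[47,10],[50,0]]
[[1,8],[3,20],[16,9],[17,10],[28,0],[34,20],[36,0],[46,11],[47,10],[50,0]]
[[1,8],[3,20],[16,9],[17,10],[28,0],[34,20],[36,0],[46,11],[47,10],[50,0]]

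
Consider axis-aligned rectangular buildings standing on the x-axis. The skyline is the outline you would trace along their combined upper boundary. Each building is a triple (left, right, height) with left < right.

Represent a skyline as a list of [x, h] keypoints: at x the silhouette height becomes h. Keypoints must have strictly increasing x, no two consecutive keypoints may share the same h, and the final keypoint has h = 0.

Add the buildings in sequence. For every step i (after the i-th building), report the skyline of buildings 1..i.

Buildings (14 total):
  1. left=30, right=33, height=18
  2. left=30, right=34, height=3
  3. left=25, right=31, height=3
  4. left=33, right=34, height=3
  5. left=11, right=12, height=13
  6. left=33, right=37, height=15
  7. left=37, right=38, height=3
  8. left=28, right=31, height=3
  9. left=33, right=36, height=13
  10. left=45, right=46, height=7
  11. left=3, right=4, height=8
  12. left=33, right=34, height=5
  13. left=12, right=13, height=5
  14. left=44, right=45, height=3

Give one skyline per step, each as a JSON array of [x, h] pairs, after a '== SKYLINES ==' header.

== SKYLINES ==
[[30,18],[33,0]]
[[30,18],[33,3],[34,0]]
[[25,3],[30,18],[33,3],[34,0]]
[[25,3],[30,18],[33,3],[34,0]]
[[11,13],[12,0],[25,3],[30,18],[33,3],[34,0]]
[[11,13],[12,0],[25,3],[30,18],[33,15],[37,0]]
[[11,13],[12,0],[25,3],[30,18],[33,15],[37,3],[38,0]]
[[11,13],[12,0],[25,3],[30,18],[33,15],[37,3],[38,0]]
[[11,13],[12,0],[25,3],[30,18],[33,15],[37,3],[38,0]]
[[11,13],[12,0],[25,3],[30,18],[33,15],[37,3],[38,0],[45,7],[46,0]]
[[3,8],[4,0],[11,13],[12,0],[25,3],[30,18],[33,15],[37,3],[38,0],[45,7],[46,0]]
[[3,8],[4,0],[11,13],[12,0],[25,3],[30,18],[33,15],[37,3],[38,0],[45,7],[46,0]]
[[3,8],[4,0],[11,13],[12,5],[13,0],[25,3],[30,18],[33,15],[37,3],[38,0],[45,7],[46,0]]
[[3,8],[4,0],[11,13],[12,5],[13,0],[25,3],[30,18],[33,15],[37,3],[38,0],[44,3],[45,7],[46,0]]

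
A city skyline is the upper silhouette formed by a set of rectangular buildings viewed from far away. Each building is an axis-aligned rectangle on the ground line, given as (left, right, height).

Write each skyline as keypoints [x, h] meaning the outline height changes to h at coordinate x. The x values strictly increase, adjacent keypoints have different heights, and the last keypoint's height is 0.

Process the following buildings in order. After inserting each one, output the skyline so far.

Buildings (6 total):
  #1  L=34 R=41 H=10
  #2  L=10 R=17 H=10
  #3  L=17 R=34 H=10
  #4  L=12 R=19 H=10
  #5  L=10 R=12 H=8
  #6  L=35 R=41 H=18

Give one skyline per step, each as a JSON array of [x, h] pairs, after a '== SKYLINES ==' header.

== SKYLINES ==
[[34,10],[41,0]]
[[10,10],[17,0],[34,10],[41,0]]
[[10,10],[41,0]]
[[10,10],[41,0]]
[[10,10],[41,0]]
[[10,10],[35,18],[41,0]]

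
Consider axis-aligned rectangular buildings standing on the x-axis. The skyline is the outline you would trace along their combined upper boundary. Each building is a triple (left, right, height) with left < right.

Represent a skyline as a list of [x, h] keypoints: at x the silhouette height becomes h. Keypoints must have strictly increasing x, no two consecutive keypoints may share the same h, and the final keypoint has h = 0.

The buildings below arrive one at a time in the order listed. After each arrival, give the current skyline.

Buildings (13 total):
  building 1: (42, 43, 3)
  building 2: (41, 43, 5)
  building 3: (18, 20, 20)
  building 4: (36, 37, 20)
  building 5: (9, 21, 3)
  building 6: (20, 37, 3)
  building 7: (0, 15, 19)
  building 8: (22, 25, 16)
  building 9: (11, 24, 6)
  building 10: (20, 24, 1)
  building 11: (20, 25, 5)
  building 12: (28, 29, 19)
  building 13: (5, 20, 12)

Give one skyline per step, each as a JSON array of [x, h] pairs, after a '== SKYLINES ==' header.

== SKYLINES ==
[[42,3],[43,0]]
[[41,5],[43,0]]
[[18,20],[20,0],[41,5],[43,0]]
[[18,20],[20,0],[36,20],[37,0],[41,5],[43,0]]
[[9,3],[18,20],[20,3],[21,0],[36,20],[37,0],[41,5],[43,0]]
[[9,3],[18,20],[20,3],[36,20],[37,0],[41,5],[43,0]]
[[0,19],[15,3],[18,20],[20,3],[36,20],[37,0],[41,5],[43,0]]
[[0,19],[15,3],[18,20],[20,3],[22,16],[25,3],[36,20],[37,0],[41,5],[43,0]]
[[0,19],[15,6],[18,20],[20,6],[22,16],[25,3],[36,20],[37,0],[41,5],[43,0]]
[[0,19],[15,6],[18,20],[20,6],[22,16],[25,3],[36,20],[37,0],[41,5],[43,0]]
[[0,19],[15,6],[18,20],[20,6],[22,16],[25,3],[36,20],[37,0],[41,5],[43,0]]
[[0,19],[15,6],[18,20],[20,6],[22,16],[25,3],[28,19],[29,3],[36,20],[37,0],[41,5],[43,0]]
[[0,19],[15,12],[18,20],[20,6],[22,16],[25,3],[28,19],[29,3],[36,20],[37,0],[41,5],[43,0]]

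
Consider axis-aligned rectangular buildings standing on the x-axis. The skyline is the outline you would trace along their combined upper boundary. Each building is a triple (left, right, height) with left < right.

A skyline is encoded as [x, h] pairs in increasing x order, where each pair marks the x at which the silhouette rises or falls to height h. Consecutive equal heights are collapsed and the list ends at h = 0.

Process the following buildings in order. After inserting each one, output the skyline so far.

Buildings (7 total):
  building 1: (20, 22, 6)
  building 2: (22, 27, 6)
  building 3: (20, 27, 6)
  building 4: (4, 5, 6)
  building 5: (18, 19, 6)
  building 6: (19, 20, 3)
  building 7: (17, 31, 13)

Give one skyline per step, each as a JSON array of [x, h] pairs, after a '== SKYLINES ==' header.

== SKYLINES ==
[[20,6],[22,0]]
[[20,6],[27,0]]
[[20,6],[27,0]]
[[4,6],[5,0],[20,6],[27,0]]
[[4,6],[5,0],[18,6],[19,0],[20,6],[27,0]]
[[4,6],[5,0],[18,6],[19,3],[20,6],[27,0]]
[[4,6],[5,0],[17,13],[31,0]]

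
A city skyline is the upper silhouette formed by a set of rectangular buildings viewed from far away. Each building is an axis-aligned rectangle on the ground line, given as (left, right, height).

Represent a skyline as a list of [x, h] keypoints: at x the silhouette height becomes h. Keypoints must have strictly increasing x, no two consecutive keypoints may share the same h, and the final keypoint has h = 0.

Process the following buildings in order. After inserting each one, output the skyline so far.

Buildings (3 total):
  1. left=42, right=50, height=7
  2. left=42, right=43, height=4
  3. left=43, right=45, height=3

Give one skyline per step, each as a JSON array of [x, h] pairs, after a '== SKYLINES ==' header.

== SKYLINES ==
[[42,7],[50,0]]
[[42,7],[50,0]]
[[42,7],[50,0]]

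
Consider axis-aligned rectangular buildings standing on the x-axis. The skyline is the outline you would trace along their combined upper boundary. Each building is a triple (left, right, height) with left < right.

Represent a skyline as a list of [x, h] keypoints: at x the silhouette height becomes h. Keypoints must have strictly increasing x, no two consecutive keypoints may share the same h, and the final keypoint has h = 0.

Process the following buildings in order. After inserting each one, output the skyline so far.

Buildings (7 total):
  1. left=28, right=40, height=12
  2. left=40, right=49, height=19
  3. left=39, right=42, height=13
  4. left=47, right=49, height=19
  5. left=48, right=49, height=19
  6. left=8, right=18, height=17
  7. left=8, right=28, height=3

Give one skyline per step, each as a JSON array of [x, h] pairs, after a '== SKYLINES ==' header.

== SKYLINES ==
[[28,12],[40,0]]
[[28,12],[40,19],[49,0]]
[[28,12],[39,13],[40,19],[49,0]]
[[28,12],[39,13],[40,19],[49,0]]
[[28,12],[39,13],[40,19],[49,0]]
[[8,17],[18,0],[28,12],[39,13],[40,19],[49,0]]
[[8,17],[18,3],[28,12],[39,13],[40,19],[49,0]]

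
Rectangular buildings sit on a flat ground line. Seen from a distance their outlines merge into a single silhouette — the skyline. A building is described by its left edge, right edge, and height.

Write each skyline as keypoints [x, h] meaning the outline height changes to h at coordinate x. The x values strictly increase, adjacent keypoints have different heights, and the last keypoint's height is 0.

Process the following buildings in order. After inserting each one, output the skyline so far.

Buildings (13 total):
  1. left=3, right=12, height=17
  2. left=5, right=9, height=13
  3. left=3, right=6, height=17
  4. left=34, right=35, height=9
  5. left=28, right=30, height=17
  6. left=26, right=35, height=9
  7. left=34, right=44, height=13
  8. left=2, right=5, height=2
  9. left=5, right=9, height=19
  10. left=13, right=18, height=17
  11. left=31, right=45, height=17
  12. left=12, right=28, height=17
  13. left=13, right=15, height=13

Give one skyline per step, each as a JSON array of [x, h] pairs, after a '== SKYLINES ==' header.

== SKYLINES ==
[[3,17],[12,0]]
[[3,17],[12,0]]
[[3,17],[12,0]]
[[3,17],[12,0],[34,9],[35,0]]
[[3,17],[12,0],[28,17],[30,0],[34,9],[35,0]]
[[3,17],[12,0],[26,9],[28,17],[30,9],[35,0]]
[[3,17],[12,0],[26,9],[28,17],[30,9],[34,13],[44,0]]
[[2,2],[3,17],[12,0],[26,9],[28,17],[30,9],[34,13],[44,0]]
[[2,2],[3,17],[5,19],[9,17],[12,0],[26,9],[28,17],[30,9],[34,13],[44,0]]
[[2,2],[3,17],[5,19],[9,17],[12,0],[13,17],[18,0],[26,9],[28,17],[30,9],[34,13],[44,0]]
[[2,2],[3,17],[5,19],[9,17],[12,0],[13,17],[18,0],[26,9],[28,17],[30,9],[31,17],[45,0]]
[[2,2],[3,17],[5,19],[9,17],[30,9],[31,17],[45,0]]
[[2,2],[3,17],[5,19],[9,17],[30,9],[31,17],[45,0]]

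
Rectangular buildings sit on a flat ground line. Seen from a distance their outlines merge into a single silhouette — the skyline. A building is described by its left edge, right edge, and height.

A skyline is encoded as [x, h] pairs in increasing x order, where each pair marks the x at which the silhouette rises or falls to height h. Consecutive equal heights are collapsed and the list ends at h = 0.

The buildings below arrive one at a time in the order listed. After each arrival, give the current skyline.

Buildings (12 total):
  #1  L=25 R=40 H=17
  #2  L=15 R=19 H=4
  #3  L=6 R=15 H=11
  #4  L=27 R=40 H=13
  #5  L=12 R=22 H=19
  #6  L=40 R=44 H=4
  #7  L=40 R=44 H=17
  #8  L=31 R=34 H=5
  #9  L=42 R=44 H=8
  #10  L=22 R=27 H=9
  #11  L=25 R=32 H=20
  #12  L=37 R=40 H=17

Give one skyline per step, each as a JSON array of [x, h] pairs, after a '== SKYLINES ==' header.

== SKYLINES ==
[[25,17],[40,0]]
[[15,4],[19,0],[25,17],[40,0]]
[[6,11],[15,4],[19,0],[25,17],[40,0]]
[[6,11],[15,4],[19,0],[25,17],[40,0]]
[[6,11],[12,19],[22,0],[25,17],[40,0]]
[[6,11],[12,19],[22,0],[25,17],[40,4],[44,0]]
[[6,11],[12,19],[22,0],[25,17],[44,0]]
[[6,11],[12,19],[22,0],[25,17],[44,0]]
[[6,11],[12,19],[22,0],[25,17],[44,0]]
[[6,11],[12,19],[22,9],[25,17],[44,0]]
[[6,11],[12,19],[22,9],[25,20],[32,17],[44,0]]
[[6,11],[12,19],[22,9],[25,20],[32,17],[44,0]]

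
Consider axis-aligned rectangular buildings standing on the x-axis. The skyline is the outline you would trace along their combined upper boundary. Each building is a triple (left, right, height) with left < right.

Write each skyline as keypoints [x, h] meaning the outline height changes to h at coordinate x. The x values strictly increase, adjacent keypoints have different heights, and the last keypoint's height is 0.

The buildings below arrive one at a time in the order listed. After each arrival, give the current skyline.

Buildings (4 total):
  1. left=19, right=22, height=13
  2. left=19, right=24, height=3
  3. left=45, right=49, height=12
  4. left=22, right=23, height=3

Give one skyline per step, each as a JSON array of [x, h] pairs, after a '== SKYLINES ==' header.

== SKYLINES ==
[[19,13],[22,0]]
[[19,13],[22,3],[24,0]]
[[19,13],[22,3],[24,0],[45,12],[49,0]]
[[19,13],[22,3],[24,0],[45,12],[49,0]]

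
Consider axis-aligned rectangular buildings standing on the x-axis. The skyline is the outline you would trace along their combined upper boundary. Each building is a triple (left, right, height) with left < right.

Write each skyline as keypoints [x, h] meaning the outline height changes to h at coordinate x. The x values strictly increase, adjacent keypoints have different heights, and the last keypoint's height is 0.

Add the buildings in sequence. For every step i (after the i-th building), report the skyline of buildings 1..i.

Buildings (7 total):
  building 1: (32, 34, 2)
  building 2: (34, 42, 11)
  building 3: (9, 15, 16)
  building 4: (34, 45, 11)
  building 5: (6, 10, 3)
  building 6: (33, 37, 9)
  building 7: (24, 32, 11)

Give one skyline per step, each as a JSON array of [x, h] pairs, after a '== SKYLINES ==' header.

== SKYLINES ==
[[32,2],[34,0]]
[[32,2],[34,11],[42,0]]
[[9,16],[15,0],[32,2],[34,11],[42,0]]
[[9,16],[15,0],[32,2],[34,11],[45,0]]
[[6,3],[9,16],[15,0],[32,2],[34,11],[45,0]]
[[6,3],[9,16],[15,0],[32,2],[33,9],[34,11],[45,0]]
[[6,3],[9,16],[15,0],[24,11],[32,2],[33,9],[34,11],[45,0]]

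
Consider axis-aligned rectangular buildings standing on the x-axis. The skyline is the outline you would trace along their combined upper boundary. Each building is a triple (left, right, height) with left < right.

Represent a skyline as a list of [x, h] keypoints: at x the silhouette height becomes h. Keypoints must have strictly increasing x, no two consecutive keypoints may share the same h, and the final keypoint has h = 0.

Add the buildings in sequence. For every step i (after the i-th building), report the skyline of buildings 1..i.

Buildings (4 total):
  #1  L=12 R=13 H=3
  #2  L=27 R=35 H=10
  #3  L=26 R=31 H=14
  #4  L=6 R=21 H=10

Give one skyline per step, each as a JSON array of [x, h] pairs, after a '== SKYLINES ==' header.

== SKYLINES ==
[[12,3],[13,0]]
[[12,3],[13,0],[27,10],[35,0]]
[[12,3],[13,0],[26,14],[31,10],[35,0]]
[[6,10],[21,0],[26,14],[31,10],[35,0]]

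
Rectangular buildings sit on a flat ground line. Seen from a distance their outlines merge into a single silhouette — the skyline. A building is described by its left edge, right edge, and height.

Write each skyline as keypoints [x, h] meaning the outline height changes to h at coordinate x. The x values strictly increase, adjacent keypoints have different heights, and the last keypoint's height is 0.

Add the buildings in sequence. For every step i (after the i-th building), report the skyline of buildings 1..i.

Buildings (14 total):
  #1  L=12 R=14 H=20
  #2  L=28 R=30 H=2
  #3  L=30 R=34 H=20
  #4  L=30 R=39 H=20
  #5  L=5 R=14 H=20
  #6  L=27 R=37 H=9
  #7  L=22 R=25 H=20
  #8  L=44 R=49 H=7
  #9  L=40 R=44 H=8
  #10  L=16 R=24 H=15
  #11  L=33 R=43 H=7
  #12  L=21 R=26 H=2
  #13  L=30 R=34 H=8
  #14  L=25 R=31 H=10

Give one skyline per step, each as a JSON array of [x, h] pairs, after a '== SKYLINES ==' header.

== SKYLINES ==
[[12,20],[14,0]]
[[12,20],[14,0],[28,2],[30,0]]
[[12,20],[14,0],[28,2],[30,20],[34,0]]
[[12,20],[14,0],[28,2],[30,20],[39,0]]
[[5,20],[14,0],[28,2],[30,20],[39,0]]
[[5,20],[14,0],[27,9],[30,20],[39,0]]
[[5,20],[14,0],[22,20],[25,0],[27,9],[30,20],[39,0]]
[[5,20],[14,0],[22,20],[25,0],[27,9],[30,20],[39,0],[44,7],[49,0]]
[[5,20],[14,0],[22,20],[25,0],[27,9],[30,20],[39,0],[40,8],[44,7],[49,0]]
[[5,20],[14,0],[16,15],[22,20],[25,0],[27,9],[30,20],[39,0],[40,8],[44,7],[49,0]]
[[5,20],[14,0],[16,15],[22,20],[25,0],[27,9],[30,20],[39,7],[40,8],[44,7],[49,0]]
[[5,20],[14,0],[16,15],[22,20],[25,2],[26,0],[27,9],[30,20],[39,7],[40,8],[44,7],[49,0]]
[[5,20],[14,0],[16,15],[22,20],[25,2],[26,0],[27,9],[30,20],[39,7],[40,8],[44,7],[49,0]]
[[5,20],[14,0],[16,15],[22,20],[25,10],[30,20],[39,7],[40,8],[44,7],[49,0]]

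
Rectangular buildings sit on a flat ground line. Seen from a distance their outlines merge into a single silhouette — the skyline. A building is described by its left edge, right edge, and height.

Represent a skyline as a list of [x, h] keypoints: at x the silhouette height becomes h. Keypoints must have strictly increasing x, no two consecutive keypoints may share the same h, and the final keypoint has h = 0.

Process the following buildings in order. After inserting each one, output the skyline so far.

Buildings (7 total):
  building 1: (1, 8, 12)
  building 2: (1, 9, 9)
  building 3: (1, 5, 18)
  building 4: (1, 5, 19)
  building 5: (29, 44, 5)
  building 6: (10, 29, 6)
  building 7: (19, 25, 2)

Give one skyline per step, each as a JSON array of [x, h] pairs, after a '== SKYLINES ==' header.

== SKYLINES ==
[[1,12],[8,0]]
[[1,12],[8,9],[9,0]]
[[1,18],[5,12],[8,9],[9,0]]
[[1,19],[5,12],[8,9],[9,0]]
[[1,19],[5,12],[8,9],[9,0],[29,5],[44,0]]
[[1,19],[5,12],[8,9],[9,0],[10,6],[29,5],[44,0]]
[[1,19],[5,12],[8,9],[9,0],[10,6],[29,5],[44,0]]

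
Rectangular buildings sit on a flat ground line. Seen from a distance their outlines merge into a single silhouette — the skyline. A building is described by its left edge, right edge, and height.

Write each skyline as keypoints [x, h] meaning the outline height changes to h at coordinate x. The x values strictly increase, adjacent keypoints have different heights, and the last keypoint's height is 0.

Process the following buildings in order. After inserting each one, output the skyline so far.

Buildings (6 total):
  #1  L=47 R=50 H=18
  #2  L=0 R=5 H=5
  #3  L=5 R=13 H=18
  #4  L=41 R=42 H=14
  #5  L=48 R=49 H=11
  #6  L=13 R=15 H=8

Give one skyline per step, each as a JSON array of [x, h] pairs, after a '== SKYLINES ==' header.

== SKYLINES ==
[[47,18],[50,0]]
[[0,5],[5,0],[47,18],[50,0]]
[[0,5],[5,18],[13,0],[47,18],[50,0]]
[[0,5],[5,18],[13,0],[41,14],[42,0],[47,18],[50,0]]
[[0,5],[5,18],[13,0],[41,14],[42,0],[47,18],[50,0]]
[[0,5],[5,18],[13,8],[15,0],[41,14],[42,0],[47,18],[50,0]]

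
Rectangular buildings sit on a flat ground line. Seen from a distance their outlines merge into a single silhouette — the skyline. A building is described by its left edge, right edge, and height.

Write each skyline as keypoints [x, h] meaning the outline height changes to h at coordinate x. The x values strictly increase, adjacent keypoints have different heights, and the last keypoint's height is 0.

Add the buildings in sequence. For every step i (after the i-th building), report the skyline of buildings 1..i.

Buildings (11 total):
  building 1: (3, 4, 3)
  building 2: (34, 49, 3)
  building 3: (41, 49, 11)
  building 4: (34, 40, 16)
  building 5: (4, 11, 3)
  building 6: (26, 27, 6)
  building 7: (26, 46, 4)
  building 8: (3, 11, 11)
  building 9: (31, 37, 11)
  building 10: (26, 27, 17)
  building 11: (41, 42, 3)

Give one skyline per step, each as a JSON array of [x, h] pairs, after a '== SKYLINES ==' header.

== SKYLINES ==
[[3,3],[4,0]]
[[3,3],[4,0],[34,3],[49,0]]
[[3,3],[4,0],[34,3],[41,11],[49,0]]
[[3,3],[4,0],[34,16],[40,3],[41,11],[49,0]]
[[3,3],[11,0],[34,16],[40,3],[41,11],[49,0]]
[[3,3],[11,0],[26,6],[27,0],[34,16],[40,3],[41,11],[49,0]]
[[3,3],[11,0],[26,6],[27,4],[34,16],[40,4],[41,11],[49,0]]
[[3,11],[11,0],[26,6],[27,4],[34,16],[40,4],[41,11],[49,0]]
[[3,11],[11,0],[26,6],[27,4],[31,11],[34,16],[40,4],[41,11],[49,0]]
[[3,11],[11,0],[26,17],[27,4],[31,11],[34,16],[40,4],[41,11],[49,0]]
[[3,11],[11,0],[26,17],[27,4],[31,11],[34,16],[40,4],[41,11],[49,0]]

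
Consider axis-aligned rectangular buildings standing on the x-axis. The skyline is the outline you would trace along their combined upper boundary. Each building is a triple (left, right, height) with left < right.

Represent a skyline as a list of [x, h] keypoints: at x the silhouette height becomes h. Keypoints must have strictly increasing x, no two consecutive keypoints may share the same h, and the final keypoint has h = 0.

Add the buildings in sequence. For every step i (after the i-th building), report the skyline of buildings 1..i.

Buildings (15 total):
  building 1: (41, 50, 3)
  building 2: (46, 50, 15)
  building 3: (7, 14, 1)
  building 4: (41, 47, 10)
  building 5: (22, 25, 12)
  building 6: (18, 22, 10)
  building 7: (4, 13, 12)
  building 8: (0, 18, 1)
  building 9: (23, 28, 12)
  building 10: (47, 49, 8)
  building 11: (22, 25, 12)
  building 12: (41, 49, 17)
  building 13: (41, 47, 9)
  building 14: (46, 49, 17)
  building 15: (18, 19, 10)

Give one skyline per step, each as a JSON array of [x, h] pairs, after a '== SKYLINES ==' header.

== SKYLINES ==
[[41,3],[50,0]]
[[41,3],[46,15],[50,0]]
[[7,1],[14,0],[41,3],[46,15],[50,0]]
[[7,1],[14,0],[41,10],[46,15],[50,0]]
[[7,1],[14,0],[22,12],[25,0],[41,10],[46,15],[50,0]]
[[7,1],[14,0],[18,10],[22,12],[25,0],[41,10],[46,15],[50,0]]
[[4,12],[13,1],[14,0],[18,10],[22,12],[25,0],[41,10],[46,15],[50,0]]
[[0,1],[4,12],[13,1],[18,10],[22,12],[25,0],[41,10],[46,15],[50,0]]
[[0,1],[4,12],[13,1],[18,10],[22,12],[28,0],[41,10],[46,15],[50,0]]
[[0,1],[4,12],[13,1],[18,10],[22,12],[28,0],[41,10],[46,15],[50,0]]
[[0,1],[4,12],[13,1],[18,10],[22,12],[28,0],[41,10],[46,15],[50,0]]
[[0,1],[4,12],[13,1],[18,10],[22,12],[28,0],[41,17],[49,15],[50,0]]
[[0,1],[4,12],[13,1],[18,10],[22,12],[28,0],[41,17],[49,15],[50,0]]
[[0,1],[4,12],[13,1],[18,10],[22,12],[28,0],[41,17],[49,15],[50,0]]
[[0,1],[4,12],[13,1],[18,10],[22,12],[28,0],[41,17],[49,15],[50,0]]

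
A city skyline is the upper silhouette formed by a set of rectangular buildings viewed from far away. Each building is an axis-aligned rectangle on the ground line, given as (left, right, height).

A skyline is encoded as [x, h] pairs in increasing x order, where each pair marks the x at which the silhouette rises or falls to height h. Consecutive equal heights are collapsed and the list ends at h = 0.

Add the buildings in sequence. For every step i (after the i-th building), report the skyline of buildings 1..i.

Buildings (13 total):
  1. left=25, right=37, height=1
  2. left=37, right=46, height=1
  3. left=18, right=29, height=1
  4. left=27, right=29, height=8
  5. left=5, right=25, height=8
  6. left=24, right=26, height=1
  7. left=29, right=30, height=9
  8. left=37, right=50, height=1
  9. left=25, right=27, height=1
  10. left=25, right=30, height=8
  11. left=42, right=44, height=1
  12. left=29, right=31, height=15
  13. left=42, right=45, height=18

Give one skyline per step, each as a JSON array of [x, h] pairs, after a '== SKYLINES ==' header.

== SKYLINES ==
[[25,1],[37,0]]
[[25,1],[46,0]]
[[18,1],[46,0]]
[[18,1],[27,8],[29,1],[46,0]]
[[5,8],[25,1],[27,8],[29,1],[46,0]]
[[5,8],[25,1],[27,8],[29,1],[46,0]]
[[5,8],[25,1],[27,8],[29,9],[30,1],[46,0]]
[[5,8],[25,1],[27,8],[29,9],[30,1],[50,0]]
[[5,8],[25,1],[27,8],[29,9],[30,1],[50,0]]
[[5,8],[29,9],[30,1],[50,0]]
[[5,8],[29,9],[30,1],[50,0]]
[[5,8],[29,15],[31,1],[50,0]]
[[5,8],[29,15],[31,1],[42,18],[45,1],[50,0]]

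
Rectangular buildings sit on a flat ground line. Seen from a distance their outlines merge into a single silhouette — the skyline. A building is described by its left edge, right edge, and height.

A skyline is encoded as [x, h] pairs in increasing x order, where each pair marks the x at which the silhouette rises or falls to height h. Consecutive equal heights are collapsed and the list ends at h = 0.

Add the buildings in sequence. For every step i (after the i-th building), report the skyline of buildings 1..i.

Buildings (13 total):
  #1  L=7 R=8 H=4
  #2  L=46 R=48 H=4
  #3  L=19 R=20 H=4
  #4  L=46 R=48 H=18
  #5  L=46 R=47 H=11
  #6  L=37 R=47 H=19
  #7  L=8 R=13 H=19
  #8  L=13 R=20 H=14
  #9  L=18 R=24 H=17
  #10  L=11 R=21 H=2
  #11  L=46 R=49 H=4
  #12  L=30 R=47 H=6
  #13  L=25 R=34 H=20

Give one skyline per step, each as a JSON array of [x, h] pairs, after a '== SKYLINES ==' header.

== SKYLINES ==
[[7,4],[8,0]]
[[7,4],[8,0],[46,4],[48,0]]
[[7,4],[8,0],[19,4],[20,0],[46,4],[48,0]]
[[7,4],[8,0],[19,4],[20,0],[46,18],[48,0]]
[[7,4],[8,0],[19,4],[20,0],[46,18],[48,0]]
[[7,4],[8,0],[19,4],[20,0],[37,19],[47,18],[48,0]]
[[7,4],[8,19],[13,0],[19,4],[20,0],[37,19],[47,18],[48,0]]
[[7,4],[8,19],[13,14],[20,0],[37,19],[47,18],[48,0]]
[[7,4],[8,19],[13,14],[18,17],[24,0],[37,19],[47,18],[48,0]]
[[7,4],[8,19],[13,14],[18,17],[24,0],[37,19],[47,18],[48,0]]
[[7,4],[8,19],[13,14],[18,17],[24,0],[37,19],[47,18],[48,4],[49,0]]
[[7,4],[8,19],[13,14],[18,17],[24,0],[30,6],[37,19],[47,18],[48,4],[49,0]]
[[7,4],[8,19],[13,14],[18,17],[24,0],[25,20],[34,6],[37,19],[47,18],[48,4],[49,0]]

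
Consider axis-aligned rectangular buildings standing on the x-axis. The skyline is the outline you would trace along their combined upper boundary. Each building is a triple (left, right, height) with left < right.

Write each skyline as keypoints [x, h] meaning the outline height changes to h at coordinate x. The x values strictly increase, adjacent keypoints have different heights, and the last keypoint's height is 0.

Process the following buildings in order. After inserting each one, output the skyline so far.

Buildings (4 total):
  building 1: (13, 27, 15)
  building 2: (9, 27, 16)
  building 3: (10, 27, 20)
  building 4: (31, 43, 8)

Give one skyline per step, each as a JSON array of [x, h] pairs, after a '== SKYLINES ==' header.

== SKYLINES ==
[[13,15],[27,0]]
[[9,16],[27,0]]
[[9,16],[10,20],[27,0]]
[[9,16],[10,20],[27,0],[31,8],[43,0]]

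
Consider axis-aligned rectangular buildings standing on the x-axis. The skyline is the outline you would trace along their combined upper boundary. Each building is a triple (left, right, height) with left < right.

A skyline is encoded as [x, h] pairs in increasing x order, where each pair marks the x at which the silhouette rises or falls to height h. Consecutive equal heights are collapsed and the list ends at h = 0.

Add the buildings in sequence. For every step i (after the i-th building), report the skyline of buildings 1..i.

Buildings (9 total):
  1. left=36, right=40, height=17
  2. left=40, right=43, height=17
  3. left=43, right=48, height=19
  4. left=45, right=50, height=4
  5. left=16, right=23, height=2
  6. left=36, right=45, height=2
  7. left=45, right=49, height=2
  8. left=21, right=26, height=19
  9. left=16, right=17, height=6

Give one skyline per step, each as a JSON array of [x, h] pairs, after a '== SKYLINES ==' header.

== SKYLINES ==
[[36,17],[40,0]]
[[36,17],[43,0]]
[[36,17],[43,19],[48,0]]
[[36,17],[43,19],[48,4],[50,0]]
[[16,2],[23,0],[36,17],[43,19],[48,4],[50,0]]
[[16,2],[23,0],[36,17],[43,19],[48,4],[50,0]]
[[16,2],[23,0],[36,17],[43,19],[48,4],[50,0]]
[[16,2],[21,19],[26,0],[36,17],[43,19],[48,4],[50,0]]
[[16,6],[17,2],[21,19],[26,0],[36,17],[43,19],[48,4],[50,0]]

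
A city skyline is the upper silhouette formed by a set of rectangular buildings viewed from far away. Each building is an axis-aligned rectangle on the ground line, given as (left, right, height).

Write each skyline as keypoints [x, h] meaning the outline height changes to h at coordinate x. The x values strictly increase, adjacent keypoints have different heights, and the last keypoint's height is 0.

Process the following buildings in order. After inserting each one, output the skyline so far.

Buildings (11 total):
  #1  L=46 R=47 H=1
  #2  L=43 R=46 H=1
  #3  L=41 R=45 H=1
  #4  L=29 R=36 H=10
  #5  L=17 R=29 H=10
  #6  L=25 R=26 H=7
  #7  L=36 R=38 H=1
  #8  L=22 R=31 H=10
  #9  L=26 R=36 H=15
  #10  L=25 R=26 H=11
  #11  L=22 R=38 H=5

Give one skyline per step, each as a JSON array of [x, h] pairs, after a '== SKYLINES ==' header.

== SKYLINES ==
[[46,1],[47,0]]
[[43,1],[47,0]]
[[41,1],[47,0]]
[[29,10],[36,0],[41,1],[47,0]]
[[17,10],[36,0],[41,1],[47,0]]
[[17,10],[36,0],[41,1],[47,0]]
[[17,10],[36,1],[38,0],[41,1],[47,0]]
[[17,10],[36,1],[38,0],[41,1],[47,0]]
[[17,10],[26,15],[36,1],[38,0],[41,1],[47,0]]
[[17,10],[25,11],[26,15],[36,1],[38,0],[41,1],[47,0]]
[[17,10],[25,11],[26,15],[36,5],[38,0],[41,1],[47,0]]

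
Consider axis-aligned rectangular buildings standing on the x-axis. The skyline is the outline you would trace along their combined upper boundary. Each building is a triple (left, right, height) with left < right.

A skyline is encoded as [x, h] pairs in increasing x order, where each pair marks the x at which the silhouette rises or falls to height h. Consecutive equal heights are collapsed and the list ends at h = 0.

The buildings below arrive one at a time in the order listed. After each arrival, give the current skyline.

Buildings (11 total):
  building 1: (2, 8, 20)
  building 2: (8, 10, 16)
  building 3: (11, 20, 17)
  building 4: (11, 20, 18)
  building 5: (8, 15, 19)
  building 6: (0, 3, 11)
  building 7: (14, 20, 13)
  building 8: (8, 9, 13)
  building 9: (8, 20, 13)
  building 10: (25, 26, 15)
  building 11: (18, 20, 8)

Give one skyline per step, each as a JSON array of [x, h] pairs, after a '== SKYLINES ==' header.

== SKYLINES ==
[[2,20],[8,0]]
[[2,20],[8,16],[10,0]]
[[2,20],[8,16],[10,0],[11,17],[20,0]]
[[2,20],[8,16],[10,0],[11,18],[20,0]]
[[2,20],[8,19],[15,18],[20,0]]
[[0,11],[2,20],[8,19],[15,18],[20,0]]
[[0,11],[2,20],[8,19],[15,18],[20,0]]
[[0,11],[2,20],[8,19],[15,18],[20,0]]
[[0,11],[2,20],[8,19],[15,18],[20,0]]
[[0,11],[2,20],[8,19],[15,18],[20,0],[25,15],[26,0]]
[[0,11],[2,20],[8,19],[15,18],[20,0],[25,15],[26,0]]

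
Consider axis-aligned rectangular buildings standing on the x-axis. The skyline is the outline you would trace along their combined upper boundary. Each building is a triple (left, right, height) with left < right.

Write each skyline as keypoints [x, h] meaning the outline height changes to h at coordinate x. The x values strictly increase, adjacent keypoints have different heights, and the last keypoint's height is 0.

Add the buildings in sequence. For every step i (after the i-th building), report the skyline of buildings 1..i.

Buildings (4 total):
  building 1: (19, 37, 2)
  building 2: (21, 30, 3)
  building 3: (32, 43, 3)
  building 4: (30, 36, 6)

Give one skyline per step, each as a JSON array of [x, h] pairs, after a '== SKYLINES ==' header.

== SKYLINES ==
[[19,2],[37,0]]
[[19,2],[21,3],[30,2],[37,0]]
[[19,2],[21,3],[30,2],[32,3],[43,0]]
[[19,2],[21,3],[30,6],[36,3],[43,0]]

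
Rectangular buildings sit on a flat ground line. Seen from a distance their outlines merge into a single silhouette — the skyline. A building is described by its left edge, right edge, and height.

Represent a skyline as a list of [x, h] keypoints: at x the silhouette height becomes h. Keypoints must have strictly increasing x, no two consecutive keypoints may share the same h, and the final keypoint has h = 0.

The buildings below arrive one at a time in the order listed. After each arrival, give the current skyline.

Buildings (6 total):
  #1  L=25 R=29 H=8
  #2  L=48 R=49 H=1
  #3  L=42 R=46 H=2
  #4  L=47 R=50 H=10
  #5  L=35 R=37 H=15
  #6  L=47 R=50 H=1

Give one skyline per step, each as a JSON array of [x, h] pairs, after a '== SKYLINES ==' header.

== SKYLINES ==
[[25,8],[29,0]]
[[25,8],[29,0],[48,1],[49,0]]
[[25,8],[29,0],[42,2],[46,0],[48,1],[49,0]]
[[25,8],[29,0],[42,2],[46,0],[47,10],[50,0]]
[[25,8],[29,0],[35,15],[37,0],[42,2],[46,0],[47,10],[50,0]]
[[25,8],[29,0],[35,15],[37,0],[42,2],[46,0],[47,10],[50,0]]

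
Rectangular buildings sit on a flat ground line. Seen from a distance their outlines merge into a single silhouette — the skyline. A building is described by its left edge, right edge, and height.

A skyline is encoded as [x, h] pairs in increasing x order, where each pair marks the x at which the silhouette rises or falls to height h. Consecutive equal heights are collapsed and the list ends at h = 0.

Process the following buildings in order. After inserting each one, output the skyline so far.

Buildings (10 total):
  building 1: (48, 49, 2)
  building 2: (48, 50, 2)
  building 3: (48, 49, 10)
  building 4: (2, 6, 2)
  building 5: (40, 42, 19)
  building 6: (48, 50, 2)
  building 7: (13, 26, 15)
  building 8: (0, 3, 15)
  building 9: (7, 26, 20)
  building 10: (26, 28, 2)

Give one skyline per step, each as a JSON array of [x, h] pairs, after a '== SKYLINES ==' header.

== SKYLINES ==
[[48,2],[49,0]]
[[48,2],[50,0]]
[[48,10],[49,2],[50,0]]
[[2,2],[6,0],[48,10],[49,2],[50,0]]
[[2,2],[6,0],[40,19],[42,0],[48,10],[49,2],[50,0]]
[[2,2],[6,0],[40,19],[42,0],[48,10],[49,2],[50,0]]
[[2,2],[6,0],[13,15],[26,0],[40,19],[42,0],[48,10],[49,2],[50,0]]
[[0,15],[3,2],[6,0],[13,15],[26,0],[40,19],[42,0],[48,10],[49,2],[50,0]]
[[0,15],[3,2],[6,0],[7,20],[26,0],[40,19],[42,0],[48,10],[49,2],[50,0]]
[[0,15],[3,2],[6,0],[7,20],[26,2],[28,0],[40,19],[42,0],[48,10],[49,2],[50,0]]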